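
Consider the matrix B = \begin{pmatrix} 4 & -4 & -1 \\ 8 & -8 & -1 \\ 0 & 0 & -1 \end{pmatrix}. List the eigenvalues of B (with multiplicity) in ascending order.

-4, -1, 0

Characteristic polynomial: p(t) = t^3 + 5t^2 + 4t = t(t + 1)(t + 4).
Roots (with multiplicity): -4, -1, 0.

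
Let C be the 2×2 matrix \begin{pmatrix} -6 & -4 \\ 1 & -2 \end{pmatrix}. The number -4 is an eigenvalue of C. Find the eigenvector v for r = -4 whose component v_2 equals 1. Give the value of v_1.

-2

C + 4I = [[-2, -4], [1, 2]].
Solving (C + 4I)v = 0 gives the eigenspace spanned by (-2, 1).
With v_2 = 1, v = (-2, 1), so v_1 = -2.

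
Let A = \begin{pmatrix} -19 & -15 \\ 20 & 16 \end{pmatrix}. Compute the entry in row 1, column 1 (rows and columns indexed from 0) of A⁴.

Characteristic polynomial: s^2 + 3s - 4 = (s - 1)(s + 4), so the eigenvalues are -4, 1.
s=1: eigenvector (3, -4).
s=-4: eigenvector (1, -1).
P = [[3, 1], [-4, -1]], D = diag(1, -4), P⁻¹ = [[-1, -1], [4, 3]].
A⁴ = P·diag(1, 256)·P⁻¹ = [[1021, 765], [-1020, -764]].
The requested entry is -764.

-764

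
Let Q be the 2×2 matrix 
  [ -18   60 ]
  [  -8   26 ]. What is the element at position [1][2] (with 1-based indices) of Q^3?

3120

Characteristic polynomial: λ^2 - 8λ + 12 = (λ - 6)(λ - 2), so the eigenvalues are 2, 6.
λ=6: eigenvector (-5, -2).
λ=2: eigenvector (3, 1).
P = [[-5, 3], [-2, 1]], D = diag(6, 2), P⁻¹ = [[1, -3], [2, -5]].
Q³ = P·diag(216, 8)·P⁻¹ = [[-1032, 3120], [-416, 1256]].
The requested entry is 3120.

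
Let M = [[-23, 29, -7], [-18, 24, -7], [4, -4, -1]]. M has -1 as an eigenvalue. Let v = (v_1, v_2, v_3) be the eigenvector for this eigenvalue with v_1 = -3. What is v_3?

M + 1I = [[-22, 29, -7], [-18, 25, -7], [4, -4, 0]].
Solving (M + 1I)v = 0 gives the eigenspace spanned by (-3, -3, -3).
With v_1 = -3, v = (-3, -3, -3), so v_3 = -3.

-3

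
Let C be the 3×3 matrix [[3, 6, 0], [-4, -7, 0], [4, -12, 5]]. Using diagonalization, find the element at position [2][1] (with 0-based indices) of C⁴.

480

Characteristic polynomial: μ^3 - μ^2 - 17μ - 15 = (μ - 5)(μ + 1)(μ + 3), so the eigenvalues are -3, -1, 5.
μ=-1: eigenvector (3, -2, -6).
μ=-3: eigenvector (-1, 1, 2).
μ=5: eigenvector (0, 0, 1).
P = [[3, -1, 0], [-2, 1, 0], [-6, 2, 1]], D = diag(-1, -3, 5), P⁻¹ = [[1, 1, 0], [2, 3, 0], [2, 0, 1]].
C⁴ = P·diag(1, 81, 625)·P⁻¹ = [[-159, -240, 0], [160, 241, 0], [1568, 480, 625]].
The requested entry is 480.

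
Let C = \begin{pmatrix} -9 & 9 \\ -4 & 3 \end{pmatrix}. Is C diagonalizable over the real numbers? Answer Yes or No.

Characteristic polynomial: p(t) = t^2 + 6t + 9 = (t + 3)^2.
t = -3 has algebraic multiplicity 2; rank(C + 3I) = 1, so geometric multiplicity = 1.
Geometric multiplicity < algebraic multiplicity, so C is not diagonalizable.

No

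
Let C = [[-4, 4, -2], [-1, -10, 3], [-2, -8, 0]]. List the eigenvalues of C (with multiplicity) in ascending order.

-6, -4, -4

Characteristic polynomial: p(t) = t^3 + 14t^2 + 64t + 96 = (t + 4)^2(t + 6).
Roots (with multiplicity): -6, -4, -4.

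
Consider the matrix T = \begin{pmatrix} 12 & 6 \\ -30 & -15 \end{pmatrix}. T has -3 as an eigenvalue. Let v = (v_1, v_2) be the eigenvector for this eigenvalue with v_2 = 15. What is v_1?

T + 3I = [[15, 6], [-30, -12]].
Solving (T + 3I)v = 0 gives the eigenspace spanned by (-6, 15).
With v_2 = 15, v = (-6, 15), so v_1 = -6.

-6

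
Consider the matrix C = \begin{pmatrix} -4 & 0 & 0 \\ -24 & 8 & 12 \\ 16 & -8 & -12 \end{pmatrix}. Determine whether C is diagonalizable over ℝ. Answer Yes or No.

Yes

Characteristic polynomial: p(t) = t^3 + 8t^2 + 16t = t(t + 4)^2.
t = -4 has algebraic multiplicity 2; rank(C + 4I) = 1, so geometric multiplicity = 2.
Every eigenvalue has geometric = algebraic multiplicity, so C is diagonalizable.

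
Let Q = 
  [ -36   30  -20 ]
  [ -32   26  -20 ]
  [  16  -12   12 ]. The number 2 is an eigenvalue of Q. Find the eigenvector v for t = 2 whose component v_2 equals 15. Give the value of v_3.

-6

Q − 2I = [[-38, 30, -20], [-32, 24, -20], [16, -12, 10]].
Solving (Q − 2I)v = 0 gives the eigenspace spanned by (15, 15, -6).
With v_2 = 15, v = (15, 15, -6), so v_3 = -6.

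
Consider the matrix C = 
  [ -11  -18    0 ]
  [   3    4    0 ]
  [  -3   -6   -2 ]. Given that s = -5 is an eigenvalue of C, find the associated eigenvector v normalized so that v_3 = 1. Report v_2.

C + 5I = [[-6, -18, 0], [3, 9, 0], [-3, -6, 3]].
Solving (C + 5I)v = 0 gives the eigenspace spanned by (3, -1, 1).
With v_3 = 1, v = (3, -1, 1), so v_2 = -1.

-1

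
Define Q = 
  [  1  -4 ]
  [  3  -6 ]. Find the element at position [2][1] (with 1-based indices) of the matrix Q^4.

-195

Characteristic polynomial: μ^2 + 5μ + 6 = (μ + 2)(μ + 3), so the eigenvalues are -3, -2.
μ=-2: eigenvector (4, 3).
μ=-3: eigenvector (1, 1).
P = [[4, 1], [3, 1]], D = diag(-2, -3), P⁻¹ = [[1, -1], [-3, 4]].
Q⁴ = P·diag(16, 81)·P⁻¹ = [[-179, 260], [-195, 276]].
The requested entry is -195.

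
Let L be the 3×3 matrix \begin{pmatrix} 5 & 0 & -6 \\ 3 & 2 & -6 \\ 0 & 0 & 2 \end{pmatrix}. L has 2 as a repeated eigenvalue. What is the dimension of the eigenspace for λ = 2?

2

L − 2I = [[3, 0, -6], [3, 0, -6], [0, 0, 0]].
This matrix has rank 1, so its null space has dimension 3 − 1 = 2.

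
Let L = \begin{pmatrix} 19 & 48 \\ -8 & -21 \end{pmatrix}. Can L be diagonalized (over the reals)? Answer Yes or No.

Characteristic polynomial: p(s) = s^2 + 2s - 15 = (s - 3)(s + 5).
All 2 eigenvalues are distinct, so L is diagonalizable.

Yes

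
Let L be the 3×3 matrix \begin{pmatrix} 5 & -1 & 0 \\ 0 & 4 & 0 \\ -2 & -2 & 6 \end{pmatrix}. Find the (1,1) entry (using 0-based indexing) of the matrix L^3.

64

Characteristic polynomial: s^3 - 15s^2 + 74s - 120 = (s - 6)(s - 5)(s - 4), so the eigenvalues are 4, 5, 6.
s=4: eigenvector (1, 1, 2).
s=5: eigenvector (1, 0, 2).
s=6: eigenvector (0, 0, 1).
P = [[1, 1, 0], [1, 0, 0], [2, 2, 1]], D = diag(4, 5, 6), P⁻¹ = [[0, 1, 0], [1, -1, 0], [-2, 0, 1]].
L³ = P·diag(64, 125, 216)·P⁻¹ = [[125, -61, 0], [0, 64, 0], [-182, -122, 216]].
The requested entry is 64.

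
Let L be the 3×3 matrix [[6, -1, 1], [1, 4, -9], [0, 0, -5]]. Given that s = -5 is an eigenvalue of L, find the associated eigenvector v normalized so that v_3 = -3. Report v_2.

L + 5I = [[11, -1, 1], [1, 9, -9], [0, 0, 0]].
Solving (L + 5I)v = 0 gives the eigenspace spanned by (0, -3, -3).
With v_3 = -3, v = (0, -3, -3), so v_2 = -3.

-3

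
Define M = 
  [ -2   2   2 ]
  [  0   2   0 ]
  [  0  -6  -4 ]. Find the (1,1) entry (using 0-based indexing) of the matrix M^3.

Characteristic polynomial: r^3 + 4r^2 - 4r - 16 = (r - 2)(r + 2)(r + 4), so the eigenvalues are -4, -2, 2.
r=-2: eigenvector (1, 0, 0).
r=2: eigenvector (0, 1, -1).
r=-4: eigenvector (-1, 0, 1).
P = [[1, 0, -1], [0, 1, 0], [0, -1, 1]], D = diag(-2, 2, -4), P⁻¹ = [[1, 1, 1], [0, 1, 0], [0, 1, 1]].
M³ = P·diag(-8, 8, -64)·P⁻¹ = [[-8, 56, 56], [0, 8, 0], [0, -72, -64]].
The requested entry is 8.

8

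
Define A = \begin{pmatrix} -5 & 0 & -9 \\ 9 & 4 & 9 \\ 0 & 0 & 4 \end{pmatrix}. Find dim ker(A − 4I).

2

A − 4I = [[-9, 0, -9], [9, 0, 9], [0, 0, 0]].
This matrix has rank 1, so its null space has dimension 3 − 1 = 2.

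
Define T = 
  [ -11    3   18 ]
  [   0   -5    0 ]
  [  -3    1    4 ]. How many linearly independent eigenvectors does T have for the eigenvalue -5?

T + 5I = [[-6, 3, 18], [0, 0, 0], [-3, 1, 9]].
This matrix has rank 2, so its null space has dimension 3 − 2 = 1.

1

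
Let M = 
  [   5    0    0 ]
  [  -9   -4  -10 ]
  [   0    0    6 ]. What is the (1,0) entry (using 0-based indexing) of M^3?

Characteristic polynomial: μ^3 - 7μ^2 - 14μ + 120 = (μ - 6)(μ - 5)(μ + 4), so the eigenvalues are -4, 5, 6.
μ=5: eigenvector (1, -1, 0).
μ=-4: eigenvector (0, 1, 0).
μ=6: eigenvector (0, -1, 1).
P = [[1, 0, 0], [-1, 1, -1], [0, 0, 1]], D = diag(5, -4, 6), P⁻¹ = [[1, 0, 0], [1, 1, 1], [0, 0, 1]].
M³ = P·diag(125, -64, 216)·P⁻¹ = [[125, 0, 0], [-189, -64, -280], [0, 0, 216]].
The requested entry is -189.

-189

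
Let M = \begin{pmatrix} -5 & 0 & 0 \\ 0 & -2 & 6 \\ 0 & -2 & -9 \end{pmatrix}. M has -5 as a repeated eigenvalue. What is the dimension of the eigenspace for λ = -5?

2

M + 5I = [[0, 0, 0], [0, 3, 6], [0, -2, -4]].
This matrix has rank 1, so its null space has dimension 3 − 1 = 2.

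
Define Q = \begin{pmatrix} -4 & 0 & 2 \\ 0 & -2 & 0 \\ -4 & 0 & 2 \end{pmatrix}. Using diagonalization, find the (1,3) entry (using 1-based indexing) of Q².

-4

Characteristic polynomial: s^3 + 4s^2 + 4s = s(s + 2)^2, so the eigenvalues are -2, -2, 0.
s=-2: eigenvector (1, 0, 1).
s=0: eigenvector (1, 0, 2).
s=-2: eigenvector (0, 1, 0).
P = [[1, 1, 0], [0, 0, 1], [1, 2, 0]], D = diag(-2, 0, -2), P⁻¹ = [[2, 0, -1], [-1, 0, 1], [0, 1, 0]].
Q² = P·diag(4, 0, 4)·P⁻¹ = [[8, 0, -4], [0, 4, 0], [8, 0, -4]].
The requested entry is -4.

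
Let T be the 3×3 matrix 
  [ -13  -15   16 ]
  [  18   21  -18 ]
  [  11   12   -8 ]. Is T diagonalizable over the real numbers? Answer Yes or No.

No

Characteristic polynomial: p(μ) = μ^3 - 27μ + 54 = (μ - 3)^2(μ + 6).
μ = 3 has algebraic multiplicity 2; rank(T − 3I) = 2, so geometric multiplicity = 1.
Geometric multiplicity < algebraic multiplicity, so T is not diagonalizable.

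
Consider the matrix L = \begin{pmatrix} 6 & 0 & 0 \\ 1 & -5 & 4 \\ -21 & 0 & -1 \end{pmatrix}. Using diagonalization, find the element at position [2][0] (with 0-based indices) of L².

Characteristic polynomial: μ^3 - 31μ - 30 = (μ - 6)(μ + 1)(μ + 5), so the eigenvalues are -5, -1, 6.
μ=6: eigenvector (1, -1, -3).
μ=-5: eigenvector (0, 1, 0).
μ=-1: eigenvector (0, 1, 1).
P = [[1, 0, 0], [-1, 1, 1], [-3, 0, 1]], D = diag(6, -5, -1), P⁻¹ = [[1, 0, 0], [-2, 1, -1], [3, 0, 1]].
L² = P·diag(36, 25, 1)·P⁻¹ = [[36, 0, 0], [-83, 25, -24], [-105, 0, 1]].
The requested entry is -105.

-105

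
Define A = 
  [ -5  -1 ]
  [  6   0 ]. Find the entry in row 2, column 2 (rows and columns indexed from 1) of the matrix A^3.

30

Characteristic polynomial: r^2 + 5r + 6 = (r + 2)(r + 3), so the eigenvalues are -3, -2.
r=-3: eigenvector (1, -2).
r=-2: eigenvector (1, -3).
P = [[1, 1], [-2, -3]], D = diag(-3, -2), P⁻¹ = [[3, 1], [-2, -1]].
A³ = P·diag(-27, -8)·P⁻¹ = [[-65, -19], [114, 30]].
The requested entry is 30.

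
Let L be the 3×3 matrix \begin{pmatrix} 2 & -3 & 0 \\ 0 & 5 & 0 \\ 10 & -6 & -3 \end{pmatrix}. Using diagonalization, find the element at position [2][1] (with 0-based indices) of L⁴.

Characteristic polynomial: λ^3 - 4λ^2 - 11λ + 30 = (λ - 5)(λ - 2)(λ + 3), so the eigenvalues are -3, 2, 5.
λ=-3: eigenvector (0, 0, 1).
λ=5: eigenvector (-1, 1, -2).
λ=2: eigenvector (1, 0, 2).
P = [[0, -1, 1], [0, 1, 0], [1, -2, 2]], D = diag(-3, 5, 2), P⁻¹ = [[-2, 0, 1], [0, 1, 0], [1, 1, 0]].
L⁴ = P·diag(81, 625, 16)·P⁻¹ = [[16, -609, 0], [0, 625, 0], [-130, -1218, 81]].
The requested entry is -1218.

-1218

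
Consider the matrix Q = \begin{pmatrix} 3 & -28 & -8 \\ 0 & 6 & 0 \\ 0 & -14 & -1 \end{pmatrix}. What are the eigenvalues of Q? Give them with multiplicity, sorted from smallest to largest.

Characteristic polynomial: p(μ) = μ^3 - 8μ^2 + 9μ + 18 = (μ - 6)(μ - 3)(μ + 1).
Roots (with multiplicity): -1, 3, 6.

-1, 3, 6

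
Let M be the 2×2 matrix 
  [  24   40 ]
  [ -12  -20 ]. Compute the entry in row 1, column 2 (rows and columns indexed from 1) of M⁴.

2560

Characteristic polynomial: λ^2 - 4λ = λ(λ - 4), so the eigenvalues are 0, 4.
λ=4: eigenvector (-2, 1).
λ=0: eigenvector (-5, 3).
P = [[-2, -5], [1, 3]], D = diag(4, 0), P⁻¹ = [[-3, -5], [1, 2]].
M⁴ = P·diag(256, 0)·P⁻¹ = [[1536, 2560], [-768, -1280]].
The requested entry is 2560.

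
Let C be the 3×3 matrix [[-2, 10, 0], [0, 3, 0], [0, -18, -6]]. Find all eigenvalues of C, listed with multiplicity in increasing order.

Characteristic polynomial: p(μ) = μ^3 + 5μ^2 - 12μ - 36 = (μ - 3)(μ + 2)(μ + 6).
Roots (with multiplicity): -6, -2, 3.

-6, -2, 3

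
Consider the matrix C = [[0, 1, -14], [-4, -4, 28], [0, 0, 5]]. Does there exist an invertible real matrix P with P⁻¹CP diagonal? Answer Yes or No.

Characteristic polynomial: p(s) = s^3 - s^2 - 16s - 20 = (s - 5)(s + 2)^2.
s = -2 has algebraic multiplicity 2; rank(C + 2I) = 2, so geometric multiplicity = 1.
Geometric multiplicity < algebraic multiplicity, so C is not diagonalizable.

No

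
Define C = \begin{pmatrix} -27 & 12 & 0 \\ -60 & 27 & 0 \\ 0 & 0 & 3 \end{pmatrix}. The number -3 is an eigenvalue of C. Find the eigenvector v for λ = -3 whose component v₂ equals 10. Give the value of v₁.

5

C + 3I = [[-24, 12, 0], [-60, 30, 0], [0, 0, 6]].
Solving (C + 3I)v = 0 gives the eigenspace spanned by (5, 10, 0).
With v₂ = 10, v = (5, 10, 0), so v₁ = 5.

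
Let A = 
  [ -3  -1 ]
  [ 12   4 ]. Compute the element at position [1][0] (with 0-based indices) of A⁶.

Characteristic polynomial: s^2 - s = s(s - 1), so the eigenvalues are 0, 1.
s=0: eigenvector (1, -3).
s=1: eigenvector (-1, 4).
P = [[1, -1], [-3, 4]], D = diag(0, 1), P⁻¹ = [[4, 1], [3, 1]].
A⁶ = P·diag(0, 1)·P⁻¹ = [[-3, -1], [12, 4]].
The requested entry is 12.

12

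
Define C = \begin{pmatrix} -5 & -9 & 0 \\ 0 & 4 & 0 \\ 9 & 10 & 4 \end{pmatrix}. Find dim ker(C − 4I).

C − 4I = [[-9, -9, 0], [0, 0, 0], [9, 10, 0]].
This matrix has rank 2, so its null space has dimension 3 − 2 = 1.

1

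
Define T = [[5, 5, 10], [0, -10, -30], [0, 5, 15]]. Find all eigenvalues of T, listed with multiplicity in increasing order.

Characteristic polynomial: p(λ) = λ^3 - 10λ^2 + 25λ = λ(λ - 5)^2.
Roots (with multiplicity): 0, 5, 5.

0, 5, 5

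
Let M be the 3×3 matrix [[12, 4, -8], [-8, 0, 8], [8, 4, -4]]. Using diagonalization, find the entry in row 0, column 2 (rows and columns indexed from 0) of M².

-32

Characteristic polynomial: r^3 - 8r^2 + 16r = r(r - 4)^2, so the eigenvalues are 0, 4, 4.
r=0: eigenvector (-1, 1, -1).
r=4: eigenvector (1, 0, 1).
r=4: eigenvector (0, 2, 1).
P = [[-1, 1, 0], [1, 0, 2], [-1, 1, 1]], D = diag(0, 4, 4), P⁻¹ = [[2, 1, -2], [3, 1, -2], [-1, 0, 1]].
M² = P·diag(0, 16, 16)·P⁻¹ = [[48, 16, -32], [-32, 0, 32], [32, 16, -16]].
The requested entry is -32.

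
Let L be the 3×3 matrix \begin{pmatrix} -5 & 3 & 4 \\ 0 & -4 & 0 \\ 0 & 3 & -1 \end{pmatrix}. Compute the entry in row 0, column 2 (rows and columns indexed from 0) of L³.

Characteristic polynomial: s^3 + 10s^2 + 29s + 20 = (s + 1)(s + 4)(s + 5), so the eigenvalues are -5, -4, -1.
s=-5: eigenvector (1, 0, 0).
s=-4: eigenvector (-1, 1, -1).
s=-1: eigenvector (1, 0, 1).
P = [[1, -1, 1], [0, 1, 0], [0, -1, 1]], D = diag(-5, -4, -1), P⁻¹ = [[1, 0, -1], [0, 1, 0], [0, 1, 1]].
L³ = P·diag(-125, -64, -1)·P⁻¹ = [[-125, 63, 124], [0, -64, 0], [0, 63, -1]].
The requested entry is 124.

124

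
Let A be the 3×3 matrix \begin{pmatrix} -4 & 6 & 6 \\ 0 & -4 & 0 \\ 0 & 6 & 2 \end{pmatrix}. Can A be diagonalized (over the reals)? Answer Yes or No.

Yes

Characteristic polynomial: p(s) = s^3 + 6s^2 - 32 = (s - 2)(s + 4)^2.
s = -4 has algebraic multiplicity 2; rank(A + 4I) = 1, so geometric multiplicity = 2.
Every eigenvalue has geometric = algebraic multiplicity, so A is diagonalizable.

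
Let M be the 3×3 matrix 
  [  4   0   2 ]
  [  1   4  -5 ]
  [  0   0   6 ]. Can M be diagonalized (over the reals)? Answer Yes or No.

Characteristic polynomial: p(t) = t^3 - 14t^2 + 64t - 96 = (t - 6)(t - 4)^2.
t = 4 has algebraic multiplicity 2; rank(M − 4I) = 2, so geometric multiplicity = 1.
Geometric multiplicity < algebraic multiplicity, so M is not diagonalizable.

No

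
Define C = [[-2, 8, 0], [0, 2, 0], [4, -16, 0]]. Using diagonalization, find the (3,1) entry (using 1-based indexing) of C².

-8

Characteristic polynomial: λ^3 - 4λ = λ(λ - 2)(λ + 2), so the eigenvalues are -2, 0, 2.
λ=-2: eigenvector (1, 0, -2).
λ=2: eigenvector (2, 1, -4).
λ=0: eigenvector (0, 0, 1).
P = [[1, 2, 0], [0, 1, 0], [-2, -4, 1]], D = diag(-2, 2, 0), P⁻¹ = [[1, -2, 0], [0, 1, 0], [2, 0, 1]].
C² = P·diag(4, 4, 0)·P⁻¹ = [[4, 0, 0], [0, 4, 0], [-8, 0, 0]].
The requested entry is -8.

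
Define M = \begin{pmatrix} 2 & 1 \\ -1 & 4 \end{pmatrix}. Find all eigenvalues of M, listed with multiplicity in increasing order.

3, 3

Characteristic polynomial: p(t) = t^2 - 6t + 9 = (t - 3)^2.
Roots (with multiplicity): 3, 3.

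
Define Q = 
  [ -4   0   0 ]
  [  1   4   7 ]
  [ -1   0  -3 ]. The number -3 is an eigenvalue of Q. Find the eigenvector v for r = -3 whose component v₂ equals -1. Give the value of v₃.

1

Q + 3I = [[-1, 0, 0], [1, 7, 7], [-1, 0, 0]].
Solving (Q + 3I)v = 0 gives the eigenspace spanned by (0, -1, 1).
With v₂ = -1, v = (0, -1, 1), so v₃ = 1.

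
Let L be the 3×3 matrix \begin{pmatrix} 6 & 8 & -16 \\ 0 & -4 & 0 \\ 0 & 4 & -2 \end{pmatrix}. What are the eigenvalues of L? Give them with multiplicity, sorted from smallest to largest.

Characteristic polynomial: p(t) = t^3 - 28t - 48 = (t - 6)(t + 2)(t + 4).
Roots (with multiplicity): -4, -2, 6.

-4, -2, 6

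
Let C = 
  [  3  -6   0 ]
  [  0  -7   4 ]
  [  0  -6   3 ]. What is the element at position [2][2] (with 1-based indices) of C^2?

25

Characteristic polynomial: t^3 + t^2 - 9t - 9 = (t - 3)(t + 1)(t + 3), so the eigenvalues are -3, -1, 3.
t=-1: eigenvector (3, 2, 3).
t=-3: eigenvector (1, 1, 1).
t=3: eigenvector (1, 0, 0).
P = [[3, 1, 1], [2, 1, 0], [3, 1, 0]], D = diag(-1, -3, 3), P⁻¹ = [[0, -1, 1], [0, 3, -2], [1, 0, -1]].
C² = P·diag(1, 9, 9)·P⁻¹ = [[9, 24, -24], [0, 25, -16], [0, 24, -15]].
The requested entry is 25.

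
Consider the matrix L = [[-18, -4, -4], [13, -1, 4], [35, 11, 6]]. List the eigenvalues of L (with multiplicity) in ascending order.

-6, -5, -2

Characteristic polynomial: p(μ) = μ^3 + 13μ^2 + 52μ + 60 = (μ + 2)(μ + 5)(μ + 6).
Roots (with multiplicity): -6, -5, -2.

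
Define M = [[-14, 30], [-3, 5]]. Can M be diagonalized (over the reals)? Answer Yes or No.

Characteristic polynomial: p(t) = t^2 + 9t + 20 = (t + 4)(t + 5).
All 2 eigenvalues are distinct, so M is diagonalizable.

Yes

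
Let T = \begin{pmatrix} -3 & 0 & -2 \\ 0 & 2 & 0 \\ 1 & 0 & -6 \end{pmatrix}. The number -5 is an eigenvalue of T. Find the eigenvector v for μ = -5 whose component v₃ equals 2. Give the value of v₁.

T + 5I = [[2, 0, -2], [0, 7, 0], [1, 0, -1]].
Solving (T + 5I)v = 0 gives the eigenspace spanned by (2, 0, 2).
With v₃ = 2, v = (2, 0, 2), so v₁ = 2.

2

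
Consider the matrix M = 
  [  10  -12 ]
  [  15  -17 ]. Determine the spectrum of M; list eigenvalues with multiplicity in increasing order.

Characteristic polynomial: p(λ) = λ^2 + 7λ + 10 = (λ + 2)(λ + 5).
Roots (with multiplicity): -5, -2.

-5, -2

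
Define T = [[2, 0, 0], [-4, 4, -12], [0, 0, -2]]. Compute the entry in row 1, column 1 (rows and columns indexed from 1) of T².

Characteristic polynomial: s^3 - 4s^2 - 4s + 16 = (s - 4)(s - 2)(s + 2), so the eigenvalues are -2, 2, 4.
s=-2: eigenvector (0, 2, 1).
s=4: eigenvector (0, 1, 0).
s=2: eigenvector (1, 2, 0).
P = [[0, 0, 1], [2, 1, 2], [1, 0, 0]], D = diag(-2, 4, 2), P⁻¹ = [[0, 0, 1], [-2, 1, -2], [1, 0, 0]].
T² = P·diag(4, 16, 4)·P⁻¹ = [[4, 0, 0], [-24, 16, -24], [0, 0, 4]].
The requested entry is 4.

4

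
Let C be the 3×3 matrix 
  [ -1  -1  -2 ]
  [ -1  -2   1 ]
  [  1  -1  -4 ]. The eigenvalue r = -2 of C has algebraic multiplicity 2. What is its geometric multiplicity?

C + 2I = [[1, -1, -2], [-1, 0, 1], [1, -1, -2]].
This matrix has rank 2, so its null space has dimension 3 − 2 = 1.

1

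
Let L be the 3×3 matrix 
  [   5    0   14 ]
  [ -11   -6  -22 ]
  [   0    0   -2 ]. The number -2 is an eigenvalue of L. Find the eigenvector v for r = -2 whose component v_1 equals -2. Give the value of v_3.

L + 2I = [[7, 0, 14], [-11, -4, -22], [0, 0, 0]].
Solving (L + 2I)v = 0 gives the eigenspace spanned by (-2, 0, 1).
With v_1 = -2, v = (-2, 0, 1), so v_3 = 1.

1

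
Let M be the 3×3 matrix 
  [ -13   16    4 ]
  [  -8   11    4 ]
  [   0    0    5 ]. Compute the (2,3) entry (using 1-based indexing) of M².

32

Characteristic polynomial: s^3 - 3s^2 - 25s + 75 = (s - 5)(s - 3)(s + 5), so the eigenvalues are -5, 3, 5.
s=-5: eigenvector (-2, -1, 0).
s=3: eigenvector (1, 1, 0).
s=5: eigenvector (2, 2, 1).
P = [[-2, 1, 2], [-1, 1, 2], [0, 0, 1]], D = diag(-5, 3, 5), P⁻¹ = [[-1, 1, 0], [-1, 2, -2], [0, 0, 1]].
M² = P·diag(25, 9, 25)·P⁻¹ = [[41, -32, 32], [16, -7, 32], [0, 0, 25]].
The requested entry is 32.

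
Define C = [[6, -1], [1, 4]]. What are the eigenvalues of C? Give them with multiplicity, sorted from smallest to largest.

5, 5

Characteristic polynomial: p(s) = s^2 - 10s + 25 = (s - 5)^2.
Roots (with multiplicity): 5, 5.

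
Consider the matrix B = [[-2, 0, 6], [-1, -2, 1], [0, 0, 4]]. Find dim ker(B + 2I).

B + 2I = [[0, 0, 6], [-1, 0, 1], [0, 0, 6]].
This matrix has rank 2, so its null space has dimension 3 − 2 = 1.

1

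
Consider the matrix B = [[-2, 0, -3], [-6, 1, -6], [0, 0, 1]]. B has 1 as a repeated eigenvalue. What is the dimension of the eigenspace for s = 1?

2

B − 1I = [[-3, 0, -3], [-6, 0, -6], [0, 0, 0]].
This matrix has rank 1, so its null space has dimension 3 − 1 = 2.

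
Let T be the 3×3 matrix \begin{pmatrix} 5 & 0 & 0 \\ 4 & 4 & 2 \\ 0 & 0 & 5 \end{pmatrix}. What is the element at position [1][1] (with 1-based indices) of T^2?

25

Characteristic polynomial: r^3 - 14r^2 + 65r - 100 = (r - 5)^2(r - 4), so the eigenvalues are 4, 5, 5.
r=5: eigenvector (1, 0, -2).
r=4: eigenvector (0, 1, 0).
r=5: eigenvector (0, 2, 1).
P = [[1, 0, 0], [0, 1, 2], [-2, 0, 1]], D = diag(5, 4, 5), P⁻¹ = [[1, 0, 0], [-4, 1, -2], [2, 0, 1]].
T² = P·diag(25, 16, 25)·P⁻¹ = [[25, 0, 0], [36, 16, 18], [0, 0, 25]].
The requested entry is 25.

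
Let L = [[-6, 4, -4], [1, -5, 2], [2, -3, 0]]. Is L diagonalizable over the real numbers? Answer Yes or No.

No

Characteristic polynomial: p(r) = r^3 + 11r^2 + 40r + 48 = (r + 3)(r + 4)^2.
r = -4 has algebraic multiplicity 2; rank(L + 4I) = 2, so geometric multiplicity = 1.
Geometric multiplicity < algebraic multiplicity, so L is not diagonalizable.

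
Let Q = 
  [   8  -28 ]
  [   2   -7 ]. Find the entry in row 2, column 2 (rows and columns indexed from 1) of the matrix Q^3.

Characteristic polynomial: μ^2 - μ = μ(μ - 1), so the eigenvalues are 0, 1.
μ=1: eigenvector (-4, -1).
μ=0: eigenvector (7, 2).
P = [[-4, 7], [-1, 2]], D = diag(1, 0), P⁻¹ = [[-2, 7], [-1, 4]].
Q³ = P·diag(1, 0)·P⁻¹ = [[8, -28], [2, -7]].
The requested entry is -7.

-7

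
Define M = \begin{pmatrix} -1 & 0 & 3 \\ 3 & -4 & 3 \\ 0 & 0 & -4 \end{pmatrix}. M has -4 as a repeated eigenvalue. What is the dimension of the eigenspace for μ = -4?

2

M + 4I = [[3, 0, 3], [3, 0, 3], [0, 0, 0]].
This matrix has rank 1, so its null space has dimension 3 − 1 = 2.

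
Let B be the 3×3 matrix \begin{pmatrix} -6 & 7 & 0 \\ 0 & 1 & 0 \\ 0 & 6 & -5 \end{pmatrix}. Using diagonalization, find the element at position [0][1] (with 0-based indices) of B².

Characteristic polynomial: μ^3 + 10μ^2 + 19μ - 30 = (μ - 1)(μ + 5)(μ + 6), so the eigenvalues are -6, -5, 1.
μ=-6: eigenvector (1, 0, 0).
μ=1: eigenvector (1, 1, 1).
μ=-5: eigenvector (0, 0, 1).
P = [[1, 1, 0], [0, 1, 0], [0, 1, 1]], D = diag(-6, 1, -5), P⁻¹ = [[1, -1, 0], [0, 1, 0], [0, -1, 1]].
B² = P·diag(36, 1, 25)·P⁻¹ = [[36, -35, 0], [0, 1, 0], [0, -24, 25]].
The requested entry is -35.

-35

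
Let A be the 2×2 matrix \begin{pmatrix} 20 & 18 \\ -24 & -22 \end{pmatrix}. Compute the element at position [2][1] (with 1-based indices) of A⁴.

960

Characteristic polynomial: t^2 + 2t - 8 = (t - 2)(t + 4), so the eigenvalues are -4, 2.
t=-4: eigenvector (-3, 4).
t=2: eigenvector (1, -1).
P = [[-3, 1], [4, -1]], D = diag(-4, 2), P⁻¹ = [[1, 1], [4, 3]].
A⁴ = P·diag(256, 16)·P⁻¹ = [[-704, -720], [960, 976]].
The requested entry is 960.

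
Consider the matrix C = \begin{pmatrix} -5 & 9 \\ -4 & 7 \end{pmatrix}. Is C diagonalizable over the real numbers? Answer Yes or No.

Characteristic polynomial: p(t) = t^2 - 2t + 1 = (t - 1)^2.
t = 1 has algebraic multiplicity 2; rank(C − 1I) = 1, so geometric multiplicity = 1.
Geometric multiplicity < algebraic multiplicity, so C is not diagonalizable.

No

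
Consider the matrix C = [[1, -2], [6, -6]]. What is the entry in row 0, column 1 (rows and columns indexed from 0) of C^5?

Characteristic polynomial: λ^2 + 5λ + 6 = (λ + 2)(λ + 3), so the eigenvalues are -3, -2.
λ=-3: eigenvector (1, 2).
λ=-2: eigenvector (-2, -3).
P = [[1, -2], [2, -3]], D = diag(-3, -2), P⁻¹ = [[-3, 2], [-2, 1]].
C⁵ = P·diag(-243, -32)·P⁻¹ = [[601, -422], [1266, -876]].
The requested entry is -422.

-422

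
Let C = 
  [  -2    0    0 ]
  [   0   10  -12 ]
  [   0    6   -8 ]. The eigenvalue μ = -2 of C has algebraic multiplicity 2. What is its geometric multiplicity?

C + 2I = [[0, 0, 0], [0, 12, -12], [0, 6, -6]].
This matrix has rank 1, so its null space has dimension 3 − 1 = 2.

2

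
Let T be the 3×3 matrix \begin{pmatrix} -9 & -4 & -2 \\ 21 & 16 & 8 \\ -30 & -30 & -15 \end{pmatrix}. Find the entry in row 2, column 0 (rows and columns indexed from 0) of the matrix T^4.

Characteristic polynomial: μ^3 + 8μ^2 + 15μ = μ(μ + 3)(μ + 5), so the eigenvalues are -5, -3, 0.
μ=-5: eigenvector (1, -1, 0).
μ=-3: eigenvector (-1, -1, 5).
μ=0: eigenvector (0, 1, -2).
P = [[1, -1, 0], [-1, -1, 1], [0, 5, -2]], D = diag(-5, -3, 0), P⁻¹ = [[3, 2, 1], [2, 2, 1], [5, 5, 2]].
T⁴ = P·diag(625, 81, 0)·P⁻¹ = [[1713, 1088, 544], [-2037, -1412, -706], [810, 810, 405]].
The requested entry is 810.

810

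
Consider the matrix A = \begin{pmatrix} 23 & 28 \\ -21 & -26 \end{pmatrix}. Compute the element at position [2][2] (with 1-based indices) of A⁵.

Characteristic polynomial: t^2 + 3t - 10 = (t - 2)(t + 5), so the eigenvalues are -5, 2.
t=2: eigenvector (4, -3).
t=-5: eigenvector (-1, 1).
P = [[4, -1], [-3, 1]], D = diag(2, -5), P⁻¹ = [[1, 1], [3, 4]].
A⁵ = P·diag(32, -3125)·P⁻¹ = [[9503, 12628], [-9471, -12596]].
The requested entry is -12596.

-12596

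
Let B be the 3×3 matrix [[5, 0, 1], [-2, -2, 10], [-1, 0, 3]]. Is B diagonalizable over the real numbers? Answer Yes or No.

Characteristic polynomial: p(r) = r^3 - 6r^2 + 32 = (r - 4)^2(r + 2).
r = 4 has algebraic multiplicity 2; rank(B − 4I) = 2, so geometric multiplicity = 1.
Geometric multiplicity < algebraic multiplicity, so B is not diagonalizable.

No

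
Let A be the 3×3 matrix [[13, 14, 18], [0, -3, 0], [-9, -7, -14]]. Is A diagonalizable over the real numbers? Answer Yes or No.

Characteristic polynomial: p(t) = t^3 + 4t^2 - 17t - 60 = (t - 4)(t + 3)(t + 5).
All 3 eigenvalues are distinct, so A is diagonalizable.

Yes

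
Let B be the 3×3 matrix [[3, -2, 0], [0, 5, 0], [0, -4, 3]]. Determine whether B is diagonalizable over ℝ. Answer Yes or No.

Characteristic polynomial: p(λ) = λ^3 - 11λ^2 + 39λ - 45 = (λ - 5)(λ - 3)^2.
λ = 3 has algebraic multiplicity 2; rank(B − 3I) = 1, so geometric multiplicity = 2.
Every eigenvalue has geometric = algebraic multiplicity, so B is diagonalizable.

Yes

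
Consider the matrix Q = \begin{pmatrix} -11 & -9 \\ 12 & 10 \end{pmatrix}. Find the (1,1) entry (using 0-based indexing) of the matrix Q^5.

Characteristic polynomial: t^2 + t - 2 = (t - 1)(t + 2), so the eigenvalues are -2, 1.
t=1: eigenvector (-3, 4).
t=-2: eigenvector (1, -1).
P = [[-3, 1], [4, -1]], D = diag(1, -2), P⁻¹ = [[1, 1], [4, 3]].
Q⁵ = P·diag(1, -32)·P⁻¹ = [[-131, -99], [132, 100]].
The requested entry is 100.

100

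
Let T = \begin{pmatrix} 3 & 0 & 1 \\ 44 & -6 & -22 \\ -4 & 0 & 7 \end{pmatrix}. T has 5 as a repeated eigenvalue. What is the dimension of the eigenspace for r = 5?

T − 5I = [[-2, 0, 1], [44, -11, -22], [-4, 0, 2]].
This matrix has rank 2, so its null space has dimension 3 − 2 = 1.

1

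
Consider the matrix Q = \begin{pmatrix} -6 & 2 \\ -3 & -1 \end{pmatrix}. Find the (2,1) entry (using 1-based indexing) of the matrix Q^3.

-111

Characteristic polynomial: s^2 + 7s + 12 = (s + 3)(s + 4), so the eigenvalues are -4, -3.
s=-3: eigenvector (2, 3).
s=-4: eigenvector (-1, -1).
P = [[2, -1], [3, -1]], D = diag(-3, -4), P⁻¹ = [[-1, 1], [-3, 2]].
Q³ = P·diag(-27, -64)·P⁻¹ = [[-138, 74], [-111, 47]].
The requested entry is -111.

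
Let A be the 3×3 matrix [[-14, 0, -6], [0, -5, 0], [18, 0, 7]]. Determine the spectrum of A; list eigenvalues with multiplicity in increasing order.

-5, -5, -2

Characteristic polynomial: p(r) = r^3 + 12r^2 + 45r + 50 = (r + 2)(r + 5)^2.
Roots (with multiplicity): -5, -5, -2.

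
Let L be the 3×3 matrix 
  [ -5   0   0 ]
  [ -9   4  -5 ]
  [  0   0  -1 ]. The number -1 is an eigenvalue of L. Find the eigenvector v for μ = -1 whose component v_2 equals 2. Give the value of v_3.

L + 1I = [[-4, 0, 0], [-9, 5, -5], [0, 0, 0]].
Solving (L + 1I)v = 0 gives the eigenspace spanned by (0, 2, 2).
With v_2 = 2, v = (0, 2, 2), so v_3 = 2.

2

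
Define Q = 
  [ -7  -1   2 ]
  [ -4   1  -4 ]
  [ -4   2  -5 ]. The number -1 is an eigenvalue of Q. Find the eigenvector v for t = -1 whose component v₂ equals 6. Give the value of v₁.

0

Q + 1I = [[-6, -1, 2], [-4, 2, -4], [-4, 2, -4]].
Solving (Q + 1I)v = 0 gives the eigenspace spanned by (0, 6, 3).
With v₂ = 6, v = (0, 6, 3), so v₁ = 0.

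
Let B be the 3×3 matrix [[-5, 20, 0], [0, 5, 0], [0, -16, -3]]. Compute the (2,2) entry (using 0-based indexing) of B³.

-27

Characteristic polynomial: r^3 + 3r^2 - 25r - 75 = (r - 5)(r + 3)(r + 5), so the eigenvalues are -5, -3, 5.
r=-5: eigenvector (1, 0, 0).
r=5: eigenvector (2, 1, -2).
r=-3: eigenvector (0, 0, 1).
P = [[1, 2, 0], [0, 1, 0], [0, -2, 1]], D = diag(-5, 5, -3), P⁻¹ = [[1, -2, 0], [0, 1, 0], [0, 2, 1]].
B³ = P·diag(-125, 125, -27)·P⁻¹ = [[-125, 500, 0], [0, 125, 0], [0, -304, -27]].
The requested entry is -27.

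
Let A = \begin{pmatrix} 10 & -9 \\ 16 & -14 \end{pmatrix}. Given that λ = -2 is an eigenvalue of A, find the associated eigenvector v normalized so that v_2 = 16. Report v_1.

A + 2I = [[12, -9], [16, -12]].
Solving (A + 2I)v = 0 gives the eigenspace spanned by (12, 16).
With v_2 = 16, v = (12, 16), so v_1 = 12.

12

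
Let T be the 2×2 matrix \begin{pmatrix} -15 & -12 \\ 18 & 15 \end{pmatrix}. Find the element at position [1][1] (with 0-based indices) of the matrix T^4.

Characteristic polynomial: μ^2 - 9 = (μ - 3)(μ + 3), so the eigenvalues are -3, 3.
μ=3: eigenvector (-2, 3).
μ=-3: eigenvector (1, -1).
P = [[-2, 1], [3, -1]], D = diag(3, -3), P⁻¹ = [[1, 1], [3, 2]].
T⁴ = P·diag(81, 81)·P⁻¹ = [[81, 0], [0, 81]].
The requested entry is 81.

81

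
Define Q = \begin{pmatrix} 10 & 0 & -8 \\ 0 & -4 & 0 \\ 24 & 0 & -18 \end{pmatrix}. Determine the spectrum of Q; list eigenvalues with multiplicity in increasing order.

Characteristic polynomial: p(λ) = λ^3 + 12λ^2 + 44λ + 48 = (λ + 2)(λ + 4)(λ + 6).
Roots (with multiplicity): -6, -4, -2.

-6, -4, -2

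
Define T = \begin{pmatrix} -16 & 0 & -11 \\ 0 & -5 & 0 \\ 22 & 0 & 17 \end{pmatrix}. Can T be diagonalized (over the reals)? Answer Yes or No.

Yes

Characteristic polynomial: p(μ) = μ^3 + 4μ^2 - 35μ - 150 = (μ - 6)(μ + 5)^2.
μ = -5 has algebraic multiplicity 2; rank(T + 5I) = 1, so geometric multiplicity = 2.
Every eigenvalue has geometric = algebraic multiplicity, so T is diagonalizable.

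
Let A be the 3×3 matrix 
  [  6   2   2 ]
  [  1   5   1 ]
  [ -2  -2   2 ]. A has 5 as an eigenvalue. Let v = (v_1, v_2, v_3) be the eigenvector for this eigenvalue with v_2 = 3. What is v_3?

A − 5I = [[1, 2, 2], [1, 0, 1], [-2, -2, -3]].
Solving (A − 5I)v = 0 gives the eigenspace spanned by (6, 3, -6).
With v_2 = 3, v = (6, 3, -6), so v_3 = -6.

-6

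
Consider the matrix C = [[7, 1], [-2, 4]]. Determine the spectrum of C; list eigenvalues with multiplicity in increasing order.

Characteristic polynomial: p(r) = r^2 - 11r + 30 = (r - 6)(r - 5).
Roots (with multiplicity): 5, 6.

5, 6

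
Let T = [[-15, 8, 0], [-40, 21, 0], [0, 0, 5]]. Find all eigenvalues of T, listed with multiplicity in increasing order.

1, 5, 5

Characteristic polynomial: p(λ) = λ^3 - 11λ^2 + 35λ - 25 = (λ - 5)^2(λ - 1).
Roots (with multiplicity): 1, 5, 5.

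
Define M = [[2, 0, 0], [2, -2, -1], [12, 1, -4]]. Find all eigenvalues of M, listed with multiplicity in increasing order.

Characteristic polynomial: p(s) = s^3 + 4s^2 - 3s - 18 = (s - 2)(s + 3)^2.
Roots (with multiplicity): -3, -3, 2.

-3, -3, 2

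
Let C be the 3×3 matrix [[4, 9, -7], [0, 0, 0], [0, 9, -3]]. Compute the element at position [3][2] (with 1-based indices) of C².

Characteristic polynomial: s^3 - s^2 - 12s = s(s - 4)(s + 3), so the eigenvalues are -3, 0, 4.
s=4: eigenvector (1, 0, 0).
s=-3: eigenvector (1, 0, 1).
s=0: eigenvector (3, 1, 3).
P = [[1, 1, 3], [0, 0, 1], [0, 1, 3]], D = diag(4, -3, 0), P⁻¹ = [[1, 0, -1], [0, -3, 1], [0, 1, 0]].
C² = P·diag(16, 9, 0)·P⁻¹ = [[16, -27, -7], [0, 0, 0], [0, -27, 9]].
The requested entry is -27.

-27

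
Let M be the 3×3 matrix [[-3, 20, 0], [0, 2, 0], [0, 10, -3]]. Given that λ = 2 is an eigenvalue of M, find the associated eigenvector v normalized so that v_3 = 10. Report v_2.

5

M − 2I = [[-5, 20, 0], [0, 0, 0], [0, 10, -5]].
Solving (M − 2I)v = 0 gives the eigenspace spanned by (20, 5, 10).
With v_3 = 10, v = (20, 5, 10), so v_2 = 5.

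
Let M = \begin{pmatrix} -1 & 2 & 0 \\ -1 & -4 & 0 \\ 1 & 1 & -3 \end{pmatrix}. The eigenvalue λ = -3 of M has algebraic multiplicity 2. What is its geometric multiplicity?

M + 3I = [[2, 2, 0], [-1, -1, 0], [1, 1, 0]].
This matrix has rank 1, so its null space has dimension 3 − 1 = 2.

2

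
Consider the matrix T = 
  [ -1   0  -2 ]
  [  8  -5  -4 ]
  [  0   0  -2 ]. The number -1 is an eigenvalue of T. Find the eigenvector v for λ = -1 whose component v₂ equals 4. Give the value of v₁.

T + 1I = [[0, 0, -2], [8, -4, -4], [0, 0, -1]].
Solving (T + 1I)v = 0 gives the eigenspace spanned by (2, 4, 0).
With v₂ = 4, v = (2, 4, 0), so v₁ = 2.

2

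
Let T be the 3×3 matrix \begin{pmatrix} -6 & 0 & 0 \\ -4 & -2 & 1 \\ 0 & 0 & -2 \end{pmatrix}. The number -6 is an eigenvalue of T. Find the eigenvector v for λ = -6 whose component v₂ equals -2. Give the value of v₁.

T + 6I = [[0, 0, 0], [-4, 4, 1], [0, 0, 4]].
Solving (T + 6I)v = 0 gives the eigenspace spanned by (-2, -2, 0).
With v₂ = -2, v = (-2, -2, 0), so v₁ = -2.

-2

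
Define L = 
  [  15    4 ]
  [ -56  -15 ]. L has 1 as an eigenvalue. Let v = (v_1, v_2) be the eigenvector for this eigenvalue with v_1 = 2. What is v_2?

L − 1I = [[14, 4], [-56, -16]].
Solving (L − 1I)v = 0 gives the eigenspace spanned by (2, -7).
With v_1 = 2, v = (2, -7), so v_2 = -7.

-7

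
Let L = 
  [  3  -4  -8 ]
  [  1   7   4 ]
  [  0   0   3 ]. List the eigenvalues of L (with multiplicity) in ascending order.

Characteristic polynomial: p(r) = r^3 - 13r^2 + 55r - 75 = (r - 5)^2(r - 3).
Roots (with multiplicity): 3, 5, 5.

3, 5, 5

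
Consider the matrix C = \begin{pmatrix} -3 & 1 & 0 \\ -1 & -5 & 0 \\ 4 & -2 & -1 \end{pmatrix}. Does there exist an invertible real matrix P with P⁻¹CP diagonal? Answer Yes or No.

Characteristic polynomial: p(r) = r^3 + 9r^2 + 24r + 16 = (r + 1)(r + 4)^2.
r = -4 has algebraic multiplicity 2; rank(C + 4I) = 2, so geometric multiplicity = 1.
Geometric multiplicity < algebraic multiplicity, so C is not diagonalizable.

No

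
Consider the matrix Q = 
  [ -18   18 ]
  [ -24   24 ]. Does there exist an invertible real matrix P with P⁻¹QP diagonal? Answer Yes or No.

Yes

Characteristic polynomial: p(r) = r^2 - 6r = r(r - 6).
All 2 eigenvalues are distinct, so Q is diagonalizable.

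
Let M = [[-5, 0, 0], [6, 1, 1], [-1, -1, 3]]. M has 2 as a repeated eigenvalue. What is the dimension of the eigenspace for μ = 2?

1

M − 2I = [[-7, 0, 0], [6, -1, 1], [-1, -1, 1]].
This matrix has rank 2, so its null space has dimension 3 − 2 = 1.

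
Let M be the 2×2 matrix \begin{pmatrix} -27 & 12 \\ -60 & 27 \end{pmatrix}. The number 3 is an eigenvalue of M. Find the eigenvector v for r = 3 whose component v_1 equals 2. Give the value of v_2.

M − 3I = [[-30, 12], [-60, 24]].
Solving (M − 3I)v = 0 gives the eigenspace spanned by (2, 5).
With v_1 = 2, v = (2, 5), so v_2 = 5.

5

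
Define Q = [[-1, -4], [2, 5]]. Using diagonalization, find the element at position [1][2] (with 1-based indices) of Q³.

-52

Characteristic polynomial: t^2 - 4t + 3 = (t - 3)(t - 1), so the eigenvalues are 1, 3.
t=1: eigenvector (2, -1).
t=3: eigenvector (-1, 1).
P = [[2, -1], [-1, 1]], D = diag(1, 3), P⁻¹ = [[1, 1], [1, 2]].
Q³ = P·diag(1, 27)·P⁻¹ = [[-25, -52], [26, 53]].
The requested entry is -52.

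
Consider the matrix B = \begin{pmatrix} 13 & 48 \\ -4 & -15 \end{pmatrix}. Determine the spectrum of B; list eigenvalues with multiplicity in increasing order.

-3, 1

Characteristic polynomial: p(t) = t^2 + 2t - 3 = (t - 1)(t + 3).
Roots (with multiplicity): -3, 1.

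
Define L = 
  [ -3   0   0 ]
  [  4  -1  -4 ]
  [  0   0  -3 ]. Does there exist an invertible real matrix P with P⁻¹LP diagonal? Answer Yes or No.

Yes

Characteristic polynomial: p(r) = r^3 + 7r^2 + 15r + 9 = (r + 1)(r + 3)^2.
r = -3 has algebraic multiplicity 2; rank(L + 3I) = 1, so geometric multiplicity = 2.
Every eigenvalue has geometric = algebraic multiplicity, so L is diagonalizable.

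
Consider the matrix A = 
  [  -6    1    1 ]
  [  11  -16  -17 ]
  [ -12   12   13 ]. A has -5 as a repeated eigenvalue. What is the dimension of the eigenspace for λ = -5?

1

A + 5I = [[-1, 1, 1], [11, -11, -17], [-12, 12, 18]].
This matrix has rank 2, so its null space has dimension 3 − 2 = 1.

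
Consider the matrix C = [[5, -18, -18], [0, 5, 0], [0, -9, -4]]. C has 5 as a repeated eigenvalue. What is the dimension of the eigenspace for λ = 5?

2

C − 5I = [[0, -18, -18], [0, 0, 0], [0, -9, -9]].
This matrix has rank 1, so its null space has dimension 3 − 1 = 2.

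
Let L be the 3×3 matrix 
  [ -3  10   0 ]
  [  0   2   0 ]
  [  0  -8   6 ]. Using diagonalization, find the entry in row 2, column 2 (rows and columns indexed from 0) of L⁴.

Characteristic polynomial: r^3 - 5r^2 - 12r + 36 = (r - 6)(r - 2)(r + 3), so the eigenvalues are -3, 2, 6.
r=-3: eigenvector (1, 0, 0).
r=2: eigenvector (2, 1, 2).
r=6: eigenvector (0, 0, 1).
P = [[1, 2, 0], [0, 1, 0], [0, 2, 1]], D = diag(-3, 2, 6), P⁻¹ = [[1, -2, 0], [0, 1, 0], [0, -2, 1]].
L⁴ = P·diag(81, 16, 1296)·P⁻¹ = [[81, -130, 0], [0, 16, 0], [0, -2560, 1296]].
The requested entry is 1296.

1296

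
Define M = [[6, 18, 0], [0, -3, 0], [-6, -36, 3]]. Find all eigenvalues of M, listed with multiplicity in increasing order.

-3, 3, 6

Characteristic polynomial: p(s) = s^3 - 6s^2 - 9s + 54 = (s - 6)(s - 3)(s + 3).
Roots (with multiplicity): -3, 3, 6.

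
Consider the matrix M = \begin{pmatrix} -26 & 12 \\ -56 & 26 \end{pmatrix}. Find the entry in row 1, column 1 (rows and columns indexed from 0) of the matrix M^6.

64

Characteristic polynomial: t^2 - 4 = (t - 2)(t + 2), so the eigenvalues are -2, 2.
t=-2: eigenvector (1, 2).
t=2: eigenvector (3, 7).
P = [[1, 3], [2, 7]], D = diag(-2, 2), P⁻¹ = [[7, -3], [-2, 1]].
M⁶ = P·diag(64, 64)·P⁻¹ = [[64, 0], [0, 64]].
The requested entry is 64.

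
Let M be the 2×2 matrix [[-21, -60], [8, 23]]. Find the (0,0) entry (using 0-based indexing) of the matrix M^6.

Characteristic polynomial: λ^2 - 2λ - 3 = (λ - 3)(λ + 1), so the eigenvalues are -1, 3.
λ=3: eigenvector (-5, 2).
λ=-1: eigenvector (-3, 1).
P = [[-5, -3], [2, 1]], D = diag(3, -1), P⁻¹ = [[1, 3], [-2, -5]].
M⁶ = P·diag(729, 1)·P⁻¹ = [[-3639, -10920], [1456, 4369]].
The requested entry is -3639.

-3639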